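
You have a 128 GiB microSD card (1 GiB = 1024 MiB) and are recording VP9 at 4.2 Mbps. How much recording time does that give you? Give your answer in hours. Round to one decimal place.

72.7 hours

Capacity: 128 GiB = 1,099,512 Mb.
Recording time: 1,099,512 / 4.200 = 261,788 s ≈ 72.7 hours.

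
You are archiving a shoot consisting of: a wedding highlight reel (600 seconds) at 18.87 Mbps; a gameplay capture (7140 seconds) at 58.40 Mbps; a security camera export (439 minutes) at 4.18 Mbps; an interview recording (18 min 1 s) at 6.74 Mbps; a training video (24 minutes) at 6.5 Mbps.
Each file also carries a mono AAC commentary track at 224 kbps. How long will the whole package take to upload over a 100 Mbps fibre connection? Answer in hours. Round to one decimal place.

Audio: 224 kbps = 0.224 Mbps.
wedding highlight reel: 19.094 Mbps × 600 s = 11456.4 Mb
gameplay capture: 58.624 Mbps × 7140 s = 418575.4 Mb
security camera export: 4.404 Mbps × 26340 s = 116001.4 Mb
interview recording: 6.964 Mbps × 1081 s = 7528.1 Mb
training video: 6.724 Mbps × 1440 s = 9682.6 Mb
Total: 563243.8 Mb = 70405.5 MB.
At 100 Mbps: 563243.8 / 100 = 5632 s ≈ 1.56 hours.

1.6 hours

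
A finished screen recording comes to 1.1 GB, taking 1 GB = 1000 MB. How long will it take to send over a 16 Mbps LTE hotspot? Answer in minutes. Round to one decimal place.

9.2 minutes

File: 1.1 GB = 8800.0 Mb.
At 16 Mbps: 8800.0 / 16 = 550.0 s ≈ 9.17 minutes.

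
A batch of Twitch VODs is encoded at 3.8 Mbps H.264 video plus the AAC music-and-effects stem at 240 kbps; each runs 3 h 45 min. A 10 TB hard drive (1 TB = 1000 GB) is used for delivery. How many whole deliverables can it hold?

3 h 45 min = 225 min = 13500 s
Audio: 240 kbps = 0.240 Mbps.
Total bitrate: 4.040 Mbps.
Per item: 4.040 Mbps × 13500 s = 54,540 Mb = 6,818 MB.
Capacity: 10 TB = 80,000,000 Mb; 1466.81 items → 1466 complete.

1466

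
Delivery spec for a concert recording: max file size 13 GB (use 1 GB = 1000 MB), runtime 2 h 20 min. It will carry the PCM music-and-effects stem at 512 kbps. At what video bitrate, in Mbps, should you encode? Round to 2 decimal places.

11.87 Mbps

Budget: 13 GB = 104000.0 Mb.
2 h 20 min = 140 min = 8400 s
Total bitrate budget: 104000.0 Mb / 8400 s = 12.381 Mbps.
Audio: 512 kbps = 0.512 Mbps.
Video: 12.381 − 0.512 = 11.869 Mbps.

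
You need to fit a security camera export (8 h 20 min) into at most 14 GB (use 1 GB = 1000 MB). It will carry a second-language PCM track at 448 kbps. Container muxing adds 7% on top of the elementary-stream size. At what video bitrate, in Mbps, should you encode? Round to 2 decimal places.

Budget: 14 GB = 112000.0 Mb.
Stream payload after overhead: 112000.0 / 1.07 = 104672.9 Mb.
8 h 20 min = 500 min = 30000 s
Total bitrate budget: 104672.9 Mb / 30000 s = 3.489 Mbps.
Audio: 448 kbps = 0.448 Mbps.
Video: 3.489 − 0.448 = 3.041 Mbps.

3.04 Mbps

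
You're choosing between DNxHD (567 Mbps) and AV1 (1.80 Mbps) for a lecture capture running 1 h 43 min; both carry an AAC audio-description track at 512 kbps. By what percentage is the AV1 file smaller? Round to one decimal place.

99.6%

1 h 43 min = 103 min = 6180 s
Audio: 512 kbps = 0.512 Mbps.
DNxHD: 567.512 Mbps × 6180 s = 3507224.2 Mb = 408.295 GiB.
AV1: 2.312 Mbps × 6180 s = 14288.2 Mb = 1.663 GiB.
Reduction: (1 − 1.663/408.295) × 100 = 99.59%.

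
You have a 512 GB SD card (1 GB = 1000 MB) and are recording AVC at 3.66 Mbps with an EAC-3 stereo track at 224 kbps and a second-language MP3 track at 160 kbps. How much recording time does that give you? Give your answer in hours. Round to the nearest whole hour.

Audio total: 224 + 160 = 384 kbps = 0.384 Mbps.
Total bitrate: 3.66 + 0.384 = 4.044 Mbps.
Capacity: 512 GB = 4,096,000 Mb.
Recording time: 4,096,000 / 4.044 = 1,012,859 s ≈ 281 hours.

281 hours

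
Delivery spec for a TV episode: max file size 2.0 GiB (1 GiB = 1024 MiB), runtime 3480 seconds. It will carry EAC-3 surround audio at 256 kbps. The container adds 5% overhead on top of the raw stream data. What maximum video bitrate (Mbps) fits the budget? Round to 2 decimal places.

4.45 Mbps

Budget: 2.0 GiB = 17179.9 Mb.
Stream payload after overhead: 17179.9 / 1.05 = 16361.8 Mb.
Total bitrate budget: 16361.8 Mb / 3480 s = 4.702 Mbps.
Audio: 256 kbps = 0.256 Mbps.
Video: 4.702 − 0.256 = 4.446 Mbps.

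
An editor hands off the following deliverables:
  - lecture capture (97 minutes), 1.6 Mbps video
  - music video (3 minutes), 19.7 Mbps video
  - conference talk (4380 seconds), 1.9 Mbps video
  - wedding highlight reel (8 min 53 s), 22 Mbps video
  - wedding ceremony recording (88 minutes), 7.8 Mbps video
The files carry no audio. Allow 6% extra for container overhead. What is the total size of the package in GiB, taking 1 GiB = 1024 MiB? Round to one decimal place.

9.1 GiB

lecture capture: 1.600 Mbps × 5820 s × 1.06 = 9870.7 Mb
music video: 19.700 Mbps × 180 s × 1.06 = 3758.8 Mb
conference talk: 1.900 Mbps × 4380 s × 1.06 = 8821.3 Mb
wedding highlight reel: 22.000 Mbps × 533 s × 1.06 = 12429.6 Mb
wedding ceremony recording: 7.800 Mbps × 5280 s × 1.06 = 43655.0 Mb
Total: 78535.4 Mb = 9816.9 MB.
= 9.143 GiB.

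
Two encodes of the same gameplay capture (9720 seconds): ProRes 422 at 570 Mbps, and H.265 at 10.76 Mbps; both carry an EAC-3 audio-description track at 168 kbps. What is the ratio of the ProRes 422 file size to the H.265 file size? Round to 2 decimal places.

Audio: 168 kbps = 0.168 Mbps.
ProRes 422: 570.168 Mbps × 9720 s = 5542033.0 Mb = 645.178 GiB.
H.265: 10.928 Mbps × 9720 s = 106220.2 Mb = 12.366 GiB.
Ratio: 645.178 / 12.366 = 52.175.

52.17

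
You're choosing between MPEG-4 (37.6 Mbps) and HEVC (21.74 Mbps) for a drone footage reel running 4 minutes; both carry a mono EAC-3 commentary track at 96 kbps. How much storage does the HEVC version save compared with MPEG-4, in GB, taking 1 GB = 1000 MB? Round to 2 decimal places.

4 min = 240 s
Audio: 96 kbps = 0.096 Mbps.
MPEG-4: 37.696 Mbps × 240 s = 9047.0 Mb = 1.131 GB.
HEVC: 21.836 Mbps × 240 s = 5240.6 Mb = 0.655 GB.
Saving: 1.131 − 0.655 = 0.476 GB.

0.48 GB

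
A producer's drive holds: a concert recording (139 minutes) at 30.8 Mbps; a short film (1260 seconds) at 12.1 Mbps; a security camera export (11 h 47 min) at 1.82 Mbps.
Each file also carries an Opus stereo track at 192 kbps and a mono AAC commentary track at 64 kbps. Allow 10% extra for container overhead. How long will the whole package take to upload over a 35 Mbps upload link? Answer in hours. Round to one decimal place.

Audio total: 192 + 64 = 256 kbps = 0.256 Mbps.
concert recording: 31.056 Mbps × 8340 s × 1.10 = 284907.7 Mb
short film: 12.356 Mbps × 1260 s × 1.10 = 17125.4 Mb
security camera export: 2.076 Mbps × 42420 s × 1.10 = 96870.3 Mb
Total: 398903.5 Mb = 49862.9 MB.
At 35 Mbps: 398903.5 / 35 = 11397 s ≈ 3.17 hours.

3.2 hours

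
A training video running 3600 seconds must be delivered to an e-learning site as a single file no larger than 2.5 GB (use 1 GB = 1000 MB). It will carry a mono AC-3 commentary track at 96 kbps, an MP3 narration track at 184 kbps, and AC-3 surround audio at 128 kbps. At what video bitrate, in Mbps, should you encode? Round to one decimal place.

5.1 Mbps

Budget: 2.5 GB = 20000.0 Mb.
Total bitrate budget: 20000.0 Mb / 3600 s = 5.556 Mbps.
Audio total: 96 + 184 + 128 = 408 kbps = 0.408 Mbps.
Video: 5.556 − 0.408 = 5.148 Mbps.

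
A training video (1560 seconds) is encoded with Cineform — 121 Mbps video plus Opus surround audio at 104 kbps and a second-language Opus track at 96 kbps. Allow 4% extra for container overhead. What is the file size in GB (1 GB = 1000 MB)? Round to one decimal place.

24.6 GB

Audio total: 104 + 96 = 200 kbps = 0.200 Mbps.
Total bitrate: 121 + 0.200 = 121.200 Mbps.
Stream data: 121.200 Mbps × 1560 s = 189072.0 Mb.
With 4% container overhead: ×1.04.
196,635 Mb ÷ 8 = 24,579 MB → 24.58 GB.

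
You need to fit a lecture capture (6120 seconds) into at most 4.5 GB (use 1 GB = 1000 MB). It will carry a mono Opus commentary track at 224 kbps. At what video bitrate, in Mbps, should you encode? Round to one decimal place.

Budget: 4.5 GB = 36000.0 Mb.
Total bitrate budget: 36000.0 Mb / 6120 s = 5.882 Mbps.
Audio: 224 kbps = 0.224 Mbps.
Video: 5.882 − 0.224 = 5.658 Mbps.

5.7 Mbps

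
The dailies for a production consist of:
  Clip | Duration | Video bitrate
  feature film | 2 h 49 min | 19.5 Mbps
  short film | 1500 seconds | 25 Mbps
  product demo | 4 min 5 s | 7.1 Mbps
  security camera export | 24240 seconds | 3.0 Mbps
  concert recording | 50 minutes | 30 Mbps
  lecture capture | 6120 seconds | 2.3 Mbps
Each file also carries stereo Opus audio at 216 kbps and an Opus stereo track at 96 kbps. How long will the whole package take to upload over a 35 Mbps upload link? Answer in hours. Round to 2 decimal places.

3.40 hours

Audio total: 216 + 96 = 312 kbps = 0.312 Mbps.
feature film: 19.812 Mbps × 10140 s = 200893.7 Mb
short film: 25.312 Mbps × 1500 s = 37968.0 Mb
product demo: 7.412 Mbps × 245 s = 1815.9 Mb
security camera export: 3.312 Mbps × 24240 s = 80282.9 Mb
concert recording: 30.312 Mbps × 3000 s = 90936.0 Mb
lecture capture: 2.612 Mbps × 6120 s = 15985.4 Mb
Total: 427881.9 Mb = 53485.2 MB.
At 35 Mbps: 427881.9 / 35 = 12225 s ≈ 3.4 hours.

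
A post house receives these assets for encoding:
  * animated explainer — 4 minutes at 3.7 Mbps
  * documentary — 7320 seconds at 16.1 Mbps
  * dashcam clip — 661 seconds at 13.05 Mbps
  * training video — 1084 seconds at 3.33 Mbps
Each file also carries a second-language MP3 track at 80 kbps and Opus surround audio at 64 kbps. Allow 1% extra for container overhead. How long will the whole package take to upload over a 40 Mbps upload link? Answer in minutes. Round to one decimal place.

Audio total: 80 + 64 = 144 kbps = 0.144 Mbps.
animated explainer: 3.844 Mbps × 240 s × 1.01 = 931.8 Mb
documentary: 16.244 Mbps × 7320 s × 1.01 = 120095.1 Mb
dashcam clip: 13.194 Mbps × 661 s × 1.01 = 8808.4 Mb
training video: 3.474 Mbps × 1084 s × 1.01 = 3803.5 Mb
Total: 133638.8 Mb = 16704.9 MB.
At 40 Mbps: 133638.8 / 40 = 3341 s ≈ 55.7 minutes.

55.7 minutes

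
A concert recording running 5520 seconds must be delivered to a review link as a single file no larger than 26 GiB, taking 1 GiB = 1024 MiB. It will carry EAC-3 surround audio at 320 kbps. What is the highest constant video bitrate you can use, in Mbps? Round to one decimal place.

40.1 Mbps

Budget: 26 GiB = 223338.3 Mb.
Total bitrate budget: 223338.3 Mb / 5520 s = 40.460 Mbps.
Audio: 320 kbps = 0.320 Mbps.
Video: 40.460 − 0.320 = 40.140 Mbps.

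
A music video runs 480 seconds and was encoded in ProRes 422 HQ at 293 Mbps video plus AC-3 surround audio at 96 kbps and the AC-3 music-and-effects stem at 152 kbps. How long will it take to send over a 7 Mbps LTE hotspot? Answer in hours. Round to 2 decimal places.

5.59 hours

Audio total: 96 + 152 = 248 kbps = 0.248 Mbps.
Total bitrate: 293.248 Mbps.
File: 293.248 Mbps × 480 s = 140759.0 Mb.
At 7 Mbps: 140759.0 / 7 = 20108.4 s ≈ 5.59 hours.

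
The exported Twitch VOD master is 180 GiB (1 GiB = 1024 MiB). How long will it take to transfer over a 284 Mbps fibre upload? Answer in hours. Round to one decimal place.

File: 180 GiB = 1546188.2 Mb.
At 284 Mbps: 1546188.2 / 284 = 5444.3 s ≈ 1.51 hours.

1.5 hours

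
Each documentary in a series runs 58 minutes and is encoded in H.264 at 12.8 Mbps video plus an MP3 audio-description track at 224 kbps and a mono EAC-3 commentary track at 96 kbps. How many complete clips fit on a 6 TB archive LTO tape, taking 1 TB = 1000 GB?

58 min = 3480 s
Audio total: 224 + 96 = 320 kbps = 0.320 Mbps.
Total bitrate: 13.120 Mbps.
Per item: 13.120 Mbps × 3480 s = 45,658 Mb = 5,707 MB.
Capacity: 6 TB = 48,000,000 Mb; 1051.30 items → 1051 complete.

1051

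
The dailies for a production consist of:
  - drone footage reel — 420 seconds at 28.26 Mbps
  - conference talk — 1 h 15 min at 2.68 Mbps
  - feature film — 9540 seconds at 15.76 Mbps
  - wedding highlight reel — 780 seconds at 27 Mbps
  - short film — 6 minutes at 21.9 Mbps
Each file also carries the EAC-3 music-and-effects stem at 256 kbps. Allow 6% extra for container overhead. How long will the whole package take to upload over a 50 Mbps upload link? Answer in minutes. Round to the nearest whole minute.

73 minutes

Audio: 256 kbps = 0.256 Mbps.
drone footage reel: 28.516 Mbps × 420 s × 1.06 = 12695.3 Mb
conference talk: 2.936 Mbps × 4500 s × 1.06 = 14004.7 Mb
feature film: 16.016 Mbps × 9540 s × 1.06 = 161960.2 Mb
wedding highlight reel: 27.256 Mbps × 780 s × 1.06 = 22535.3 Mb
short film: 22.156 Mbps × 360 s × 1.06 = 8454.7 Mb
Total: 219650.2 Mb = 27456.3 MB.
At 50 Mbps: 219650.2 / 50 = 4393 s ≈ 73.2 minutes.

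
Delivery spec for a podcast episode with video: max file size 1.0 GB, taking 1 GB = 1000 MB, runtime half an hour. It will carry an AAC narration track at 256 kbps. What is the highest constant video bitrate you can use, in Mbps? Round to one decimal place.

4.2 Mbps

Budget: 1.0 GB = 8000.0 Mb.
30 min = 1800 s
Total bitrate budget: 8000.0 Mb / 1800 s = 4.444 Mbps.
Audio: 256 kbps = 0.256 Mbps.
Video: 4.444 − 0.256 = 4.188 Mbps.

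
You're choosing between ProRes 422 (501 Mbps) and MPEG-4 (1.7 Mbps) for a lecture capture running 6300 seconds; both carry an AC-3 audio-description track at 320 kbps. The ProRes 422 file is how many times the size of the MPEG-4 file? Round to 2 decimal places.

Audio: 320 kbps = 0.320 Mbps.
ProRes 422: 501.320 Mbps × 6300 s = 3158316.0 Mb = 367.676 GiB.
MPEG-4: 2.020 Mbps × 6300 s = 12726.0 Mb = 1.482 GiB.
Ratio: 367.676 / 1.482 = 248.178.

248.18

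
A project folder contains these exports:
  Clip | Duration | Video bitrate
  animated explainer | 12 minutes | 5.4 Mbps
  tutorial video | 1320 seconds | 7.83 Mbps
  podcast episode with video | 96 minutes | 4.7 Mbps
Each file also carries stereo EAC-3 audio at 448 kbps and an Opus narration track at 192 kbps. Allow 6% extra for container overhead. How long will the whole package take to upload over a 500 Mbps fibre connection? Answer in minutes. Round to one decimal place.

Audio total: 448 + 192 = 640 kbps = 0.640 Mbps.
animated explainer: 6.040 Mbps × 720 s × 1.06 = 4609.7 Mb
tutorial video: 8.470 Mbps × 1320 s × 1.06 = 11851.2 Mb
podcast episode with video: 5.340 Mbps × 5760 s × 1.06 = 32603.9 Mb
Total: 49064.9 Mb = 6133.1 MB.
At 500 Mbps: 49064.9 / 500 = 98 s ≈ 1.64 minutes.

1.6 minutes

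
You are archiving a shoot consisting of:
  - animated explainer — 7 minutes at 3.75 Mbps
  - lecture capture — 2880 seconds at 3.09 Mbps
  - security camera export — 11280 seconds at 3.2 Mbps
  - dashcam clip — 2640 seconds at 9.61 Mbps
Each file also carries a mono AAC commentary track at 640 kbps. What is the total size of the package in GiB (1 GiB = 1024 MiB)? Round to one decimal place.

Audio: 640 kbps = 0.640 Mbps.
animated explainer: 4.390 Mbps × 420 s = 1843.8 Mb
lecture capture: 3.730 Mbps × 2880 s = 10742.4 Mb
security camera export: 3.840 Mbps × 11280 s = 43315.2 Mb
dashcam clip: 10.250 Mbps × 2640 s = 27060.0 Mb
Total: 82961.4 Mb = 10370.2 MB.
= 9.658 GiB.

9.7 GiB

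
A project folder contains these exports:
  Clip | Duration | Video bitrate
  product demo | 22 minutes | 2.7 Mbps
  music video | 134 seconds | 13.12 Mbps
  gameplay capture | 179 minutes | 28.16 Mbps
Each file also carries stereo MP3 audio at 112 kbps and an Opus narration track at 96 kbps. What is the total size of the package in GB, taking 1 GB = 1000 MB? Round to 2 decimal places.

38.79 GB

Audio total: 112 + 96 = 208 kbps = 0.208 Mbps.
product demo: 2.908 Mbps × 1320 s = 3838.6 Mb
music video: 13.328 Mbps × 134 s = 1786.0 Mb
gameplay capture: 28.368 Mbps × 10740 s = 304672.3 Mb
Total: 310296.8 Mb = 38787.1 MB.
= 38.79 GB.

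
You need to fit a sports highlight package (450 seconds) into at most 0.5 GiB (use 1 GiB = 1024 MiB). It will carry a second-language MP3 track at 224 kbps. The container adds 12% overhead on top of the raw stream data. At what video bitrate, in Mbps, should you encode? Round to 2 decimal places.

8.30 Mbps

Budget: 0.5 GiB = 4295.0 Mb.
Stream payload after overhead: 4295.0 / 1.12 = 3834.8 Mb.
Total bitrate budget: 3834.8 Mb / 450 s = 8.522 Mbps.
Audio: 224 kbps = 0.224 Mbps.
Video: 8.522 − 0.224 = 8.298 Mbps.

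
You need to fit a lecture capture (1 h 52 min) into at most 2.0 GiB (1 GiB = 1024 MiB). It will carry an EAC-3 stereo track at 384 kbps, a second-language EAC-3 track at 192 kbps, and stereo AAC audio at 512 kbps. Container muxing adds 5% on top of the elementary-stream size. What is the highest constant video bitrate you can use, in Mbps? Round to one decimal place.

Budget: 2.0 GiB = 17179.9 Mb.
Stream payload after overhead: 17179.9 / 1.05 = 16361.8 Mb.
1 h 52 min = 112 min = 6720 s
Total bitrate budget: 16361.8 Mb / 6720 s = 2.435 Mbps.
Audio total: 384 + 192 + 512 = 1088 kbps = 1.088 Mbps.
Video: 2.435 − 1.088 = 1.347 Mbps.

1.3 Mbps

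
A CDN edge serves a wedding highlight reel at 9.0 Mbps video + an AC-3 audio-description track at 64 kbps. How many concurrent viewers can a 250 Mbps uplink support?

Audio: 64 kbps = 0.064 Mbps.
Per-viewer media rate: 9.064 Mbps.
250 Mbps = 250.0 Mbps; 250.0 / 9.064 = 27.58 → 27 viewers.

27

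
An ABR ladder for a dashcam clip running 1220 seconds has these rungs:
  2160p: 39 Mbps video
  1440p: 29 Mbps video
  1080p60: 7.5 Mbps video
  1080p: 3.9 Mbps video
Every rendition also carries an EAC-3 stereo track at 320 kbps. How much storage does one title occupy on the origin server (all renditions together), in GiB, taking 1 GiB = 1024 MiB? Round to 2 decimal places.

Audio: 320 kbps = 0.320 Mbps.
Sum of rendition bitrates: (39+0.320) + (29+0.320) + (7.5+0.320) + (3.9+0.320) = 80.680 Mbps.
× 1220 s = 98,430 Mb = 12,304 MB = 11.46 GiB.

11.46 GiB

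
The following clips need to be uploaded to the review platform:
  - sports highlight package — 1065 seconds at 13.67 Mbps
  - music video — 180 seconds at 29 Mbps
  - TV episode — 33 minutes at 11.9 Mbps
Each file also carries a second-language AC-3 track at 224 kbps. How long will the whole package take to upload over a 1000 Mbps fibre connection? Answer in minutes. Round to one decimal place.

0.7 minutes

Audio: 224 kbps = 0.224 Mbps.
sports highlight package: 13.894 Mbps × 1065 s = 14797.1 Mb
music video: 29.224 Mbps × 180 s = 5260.3 Mb
TV episode: 12.124 Mbps × 1980 s = 24005.5 Mb
Total: 44062.9 Mb = 5507.9 MB.
At 1000 Mbps: 44062.9 / 1000 = 44 s ≈ 0.734 minutes.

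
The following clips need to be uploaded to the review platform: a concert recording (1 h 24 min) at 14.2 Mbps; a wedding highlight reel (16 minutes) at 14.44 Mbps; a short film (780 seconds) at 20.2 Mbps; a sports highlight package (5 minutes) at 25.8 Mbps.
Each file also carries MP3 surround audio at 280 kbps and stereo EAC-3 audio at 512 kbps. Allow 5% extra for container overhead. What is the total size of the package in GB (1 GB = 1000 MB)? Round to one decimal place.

15.0 GB

Audio total: 280 + 512 = 792 kbps = 0.792 Mbps.
concert recording: 14.992 Mbps × 5040 s × 1.05 = 79337.7 Mb
wedding highlight reel: 15.232 Mbps × 960 s × 1.05 = 15353.9 Mb
short film: 20.992 Mbps × 780 s × 1.05 = 17192.4 Mb
sports highlight package: 26.592 Mbps × 300 s × 1.05 = 8376.5 Mb
Total: 120260.4 Mb = 15032.6 MB.
= 15.03 GB.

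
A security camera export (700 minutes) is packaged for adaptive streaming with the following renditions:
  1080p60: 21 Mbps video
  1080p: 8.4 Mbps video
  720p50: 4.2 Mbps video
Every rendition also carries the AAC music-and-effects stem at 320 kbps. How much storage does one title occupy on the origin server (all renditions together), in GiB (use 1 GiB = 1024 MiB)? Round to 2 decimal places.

700 min = 42000 s
Audio: 320 kbps = 0.320 Mbps.
Sum of rendition bitrates: (21+0.320) + (8.4+0.320) + (4.2+0.320) = 34.560 Mbps.
× 42000 s = 1,451,520 Mb = 181,440 MB = 169.0 GiB.

168.98 GiB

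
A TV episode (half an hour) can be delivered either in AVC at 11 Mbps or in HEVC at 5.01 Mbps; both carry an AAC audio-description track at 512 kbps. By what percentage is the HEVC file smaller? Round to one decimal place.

52.0%

30 min = 1800 s
Audio: 512 kbps = 0.512 Mbps.
AVC: 11.512 Mbps × 1800 s = 20721.6 Mb = 2.590 GB.
HEVC: 5.522 Mbps × 1800 s = 9939.6 Mb = 1.242 GB.
Reduction: (1 − 1.242/2.590) × 100 = 52.03%.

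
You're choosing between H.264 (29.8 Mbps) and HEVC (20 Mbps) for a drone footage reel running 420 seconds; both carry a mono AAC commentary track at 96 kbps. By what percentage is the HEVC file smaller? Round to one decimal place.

32.8%

Audio: 96 kbps = 0.096 Mbps.
H.264: 29.896 Mbps × 420 s = 12556.3 Mb = 1.570 GB.
HEVC: 20.096 Mbps × 420 s = 8440.3 Mb = 1.055 GB.
Reduction: (1 − 1.055/1.570) × 100 = 32.78%.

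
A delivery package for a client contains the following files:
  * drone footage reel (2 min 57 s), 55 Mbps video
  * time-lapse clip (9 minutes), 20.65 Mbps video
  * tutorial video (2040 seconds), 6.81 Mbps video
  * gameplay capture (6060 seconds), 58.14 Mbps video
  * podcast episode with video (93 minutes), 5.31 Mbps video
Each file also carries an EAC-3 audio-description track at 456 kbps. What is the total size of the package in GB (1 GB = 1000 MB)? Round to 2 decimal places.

52.91 GB

Audio: 456 kbps = 0.456 Mbps.
drone footage reel: 55.456 Mbps × 177 s = 9815.7 Mb
time-lapse clip: 21.106 Mbps × 540 s = 11397.2 Mb
tutorial video: 7.266 Mbps × 2040 s = 14822.6 Mb
gameplay capture: 58.596 Mbps × 6060 s = 355091.8 Mb
podcast episode with video: 5.766 Mbps × 5580 s = 32174.3 Mb
Total: 423301.6 Mb = 52912.7 MB.
= 52.91 GB.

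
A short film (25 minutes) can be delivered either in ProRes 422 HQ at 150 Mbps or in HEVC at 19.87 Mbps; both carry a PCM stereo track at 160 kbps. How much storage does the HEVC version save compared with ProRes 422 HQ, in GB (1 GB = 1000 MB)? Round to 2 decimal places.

25 min = 1500 s
Audio: 160 kbps = 0.160 Mbps.
ProRes 422 HQ: 150.160 Mbps × 1500 s = 225240.0 Mb = 28.155 GB.
HEVC: 20.030 Mbps × 1500 s = 30045.0 Mb = 3.756 GB.
Saving: 28.155 − 3.756 = 24.399 GB.

24.40 GB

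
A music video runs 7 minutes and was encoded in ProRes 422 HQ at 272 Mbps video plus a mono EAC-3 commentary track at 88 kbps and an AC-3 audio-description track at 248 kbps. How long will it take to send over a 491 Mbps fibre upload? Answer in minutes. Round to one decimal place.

3.9 minutes

7 min = 420 s
Audio total: 88 + 248 = 336 kbps = 0.336 Mbps.
Total bitrate: 272.336 Mbps.
File: 272.336 Mbps × 420 s = 114381.1 Mb.
At 491 Mbps: 114381.1 / 491 = 233.0 s ≈ 3.88 minutes.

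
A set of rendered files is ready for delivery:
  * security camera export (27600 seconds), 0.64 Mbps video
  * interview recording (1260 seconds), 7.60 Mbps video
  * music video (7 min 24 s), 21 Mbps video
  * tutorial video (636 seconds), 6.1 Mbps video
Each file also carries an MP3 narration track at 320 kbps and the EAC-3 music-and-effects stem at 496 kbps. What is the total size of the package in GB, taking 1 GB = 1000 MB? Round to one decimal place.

Audio total: 320 + 496 = 816 kbps = 0.816 Mbps.
security camera export: 1.456 Mbps × 27600 s = 40185.6 Mb
interview recording: 8.416 Mbps × 1260 s = 10604.2 Mb
music video: 21.816 Mbps × 444 s = 9686.3 Mb
tutorial video: 6.916 Mbps × 636 s = 4398.6 Mb
Total: 64874.6 Mb = 8109.3 MB.
= 8.109 GB.

8.1 GB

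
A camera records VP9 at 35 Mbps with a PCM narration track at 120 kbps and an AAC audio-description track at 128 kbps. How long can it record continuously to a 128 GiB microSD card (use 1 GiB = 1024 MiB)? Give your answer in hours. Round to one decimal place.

Audio total: 120 + 128 = 248 kbps = 0.248 Mbps.
Total bitrate: 35 + 0.248 = 35.248 Mbps.
Capacity: 128 GiB = 1,099,512 Mb.
Recording time: 1,099,512 / 35.248 = 31,194 s ≈ 8.66 hours.

8.7 hours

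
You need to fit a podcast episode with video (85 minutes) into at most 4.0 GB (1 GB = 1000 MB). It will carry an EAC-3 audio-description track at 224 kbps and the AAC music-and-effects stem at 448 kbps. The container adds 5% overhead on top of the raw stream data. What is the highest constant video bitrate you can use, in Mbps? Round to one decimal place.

Budget: 4.0 GB = 32000.0 Mb.
Stream payload after overhead: 32000.0 / 1.05 = 30476.2 Mb.
85 min = 5100 s
Total bitrate budget: 30476.2 Mb / 5100 s = 5.976 Mbps.
Audio total: 224 + 448 = 672 kbps = 0.672 Mbps.
Video: 5.976 − 0.672 = 5.304 Mbps.

5.3 Mbps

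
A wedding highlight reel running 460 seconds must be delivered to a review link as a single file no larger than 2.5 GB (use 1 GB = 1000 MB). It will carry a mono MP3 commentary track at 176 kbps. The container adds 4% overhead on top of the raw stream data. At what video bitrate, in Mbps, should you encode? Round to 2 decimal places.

Budget: 2.5 GB = 20000.0 Mb.
Stream payload after overhead: 20000.0 / 1.04 = 19230.8 Mb.
Total bitrate budget: 19230.8 Mb / 460 s = 41.806 Mbps.
Audio: 176 kbps = 0.176 Mbps.
Video: 41.806 − 0.176 = 41.630 Mbps.

41.63 Mbps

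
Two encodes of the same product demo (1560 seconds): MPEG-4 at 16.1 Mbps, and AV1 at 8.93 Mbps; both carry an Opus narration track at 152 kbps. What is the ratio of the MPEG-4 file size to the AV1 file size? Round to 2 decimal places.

1.79

Audio: 152 kbps = 0.152 Mbps.
MPEG-4: 16.252 Mbps × 1560 s = 25353.1 Mb = 3.169 GB.
AV1: 9.082 Mbps × 1560 s = 14167.9 Mb = 1.771 GB.
Ratio: 3.169 / 1.771 = 1.789.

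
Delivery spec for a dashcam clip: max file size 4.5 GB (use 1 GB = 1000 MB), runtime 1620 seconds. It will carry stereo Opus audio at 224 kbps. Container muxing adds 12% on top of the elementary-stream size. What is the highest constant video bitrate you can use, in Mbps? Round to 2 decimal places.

Budget: 4.5 GB = 36000.0 Mb.
Stream payload after overhead: 36000.0 / 1.12 = 32142.9 Mb.
Total bitrate budget: 32142.9 Mb / 1620 s = 19.841 Mbps.
Audio: 224 kbps = 0.224 Mbps.
Video: 19.841 − 0.224 = 19.617 Mbps.

19.62 Mbps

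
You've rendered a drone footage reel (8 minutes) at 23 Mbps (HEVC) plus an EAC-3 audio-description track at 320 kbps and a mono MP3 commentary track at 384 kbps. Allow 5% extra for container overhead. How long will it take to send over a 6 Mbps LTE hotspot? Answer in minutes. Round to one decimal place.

8 min = 480 s
Audio total: 320 + 384 = 704 kbps = 0.704 Mbps.
Total bitrate: 23.704 Mbps.
File: 23.704 Mbps × 480 s = 11377.9 Mb.
With 5% container overhead: ×1.05. → 11946.8 Mb.
At 6 Mbps: 11946.8 / 6 = 1991.1 s ≈ 33.2 minutes.

33.2 minutes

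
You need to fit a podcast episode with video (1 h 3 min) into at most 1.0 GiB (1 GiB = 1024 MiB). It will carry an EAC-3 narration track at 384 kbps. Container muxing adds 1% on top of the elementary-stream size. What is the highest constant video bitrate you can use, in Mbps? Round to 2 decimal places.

Budget: 1.0 GiB = 8589.9 Mb.
Stream payload after overhead: 8589.9 / 1.01 = 8504.9 Mb.
1 h 3 min = 63 min = 3780 s
Total bitrate budget: 8504.9 Mb / 3780 s = 2.250 Mbps.
Audio: 384 kbps = 0.384 Mbps.
Video: 2.250 − 0.384 = 1.866 Mbps.

1.87 Mbps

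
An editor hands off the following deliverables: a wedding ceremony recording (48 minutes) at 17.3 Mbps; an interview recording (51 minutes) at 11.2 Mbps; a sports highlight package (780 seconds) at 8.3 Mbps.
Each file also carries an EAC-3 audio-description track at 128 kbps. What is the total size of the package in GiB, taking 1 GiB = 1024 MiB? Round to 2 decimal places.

10.64 GiB

Audio: 128 kbps = 0.128 Mbps.
wedding ceremony recording: 17.428 Mbps × 2880 s = 50192.6 Mb
interview recording: 11.328 Mbps × 3060 s = 34663.7 Mb
sports highlight package: 8.428 Mbps × 780 s = 6573.8 Mb
Total: 91430.2 Mb = 11428.8 MB.
= 10.64 GiB.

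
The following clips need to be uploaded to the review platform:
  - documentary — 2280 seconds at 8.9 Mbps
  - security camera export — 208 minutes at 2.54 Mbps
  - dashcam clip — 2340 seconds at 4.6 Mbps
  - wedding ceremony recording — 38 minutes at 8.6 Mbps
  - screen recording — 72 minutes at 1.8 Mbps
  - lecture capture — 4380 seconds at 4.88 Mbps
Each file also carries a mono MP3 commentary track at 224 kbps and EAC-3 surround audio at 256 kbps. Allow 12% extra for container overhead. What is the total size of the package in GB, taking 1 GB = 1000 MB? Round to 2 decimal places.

17.50 GB

Audio total: 224 + 256 = 480 kbps = 0.480 Mbps.
documentary: 9.380 Mbps × 2280 s × 1.12 = 23952.8 Mb
security camera export: 3.020 Mbps × 12480 s × 1.12 = 42212.4 Mb
dashcam clip: 5.080 Mbps × 2340 s × 1.12 = 13313.7 Mb
wedding ceremony recording: 9.080 Mbps × 2280 s × 1.12 = 23186.7 Mb
screen recording: 2.280 Mbps × 4320 s × 1.12 = 11031.6 Mb
lecture capture: 5.360 Mbps × 4380 s × 1.12 = 26294.0 Mb
Total: 139991.0 Mb = 17498.9 MB.
= 17.50 GB.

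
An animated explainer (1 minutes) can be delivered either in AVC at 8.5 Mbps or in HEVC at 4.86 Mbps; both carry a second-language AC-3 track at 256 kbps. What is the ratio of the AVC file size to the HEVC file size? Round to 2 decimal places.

1.71

Audio: 256 kbps = 0.256 Mbps.
AVC: 8.756 Mbps × 60 s = 525.4 Mb = 62.628 MiB.
HEVC: 5.116 Mbps × 60 s = 307.0 Mb = 36.592 MiB.
Ratio: 62.628 / 36.592 = 1.711.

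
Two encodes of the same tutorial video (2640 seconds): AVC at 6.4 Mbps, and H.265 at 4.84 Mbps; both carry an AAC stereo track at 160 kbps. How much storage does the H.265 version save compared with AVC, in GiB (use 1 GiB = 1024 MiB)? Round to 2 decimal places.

Audio: 160 kbps = 0.160 Mbps.
AVC: 6.560 Mbps × 2640 s = 17318.4 Mb = 2.016 GiB.
H.265: 5.000 Mbps × 2640 s = 13200.0 Mb = 1.537 GiB.
Saving: 2.016 − 1.537 = 0.479 GiB.

0.48 GiB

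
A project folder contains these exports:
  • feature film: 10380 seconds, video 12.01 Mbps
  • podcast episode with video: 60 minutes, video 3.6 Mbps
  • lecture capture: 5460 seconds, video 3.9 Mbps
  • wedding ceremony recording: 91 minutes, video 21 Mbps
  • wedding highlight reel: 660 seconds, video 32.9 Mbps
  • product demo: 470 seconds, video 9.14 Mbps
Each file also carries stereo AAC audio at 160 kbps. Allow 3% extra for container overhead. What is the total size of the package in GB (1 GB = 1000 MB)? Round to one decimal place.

39.1 GB

Audio: 160 kbps = 0.160 Mbps.
feature film: 12.170 Mbps × 10380 s × 1.03 = 130114.3 Mb
podcast episode with video: 3.760 Mbps × 3600 s × 1.03 = 13942.1 Mb
lecture capture: 4.060 Mbps × 5460 s × 1.03 = 22832.6 Mb
wedding ceremony recording: 21.160 Mbps × 5460 s × 1.03 = 118999.6 Mb
wedding highlight reel: 33.060 Mbps × 660 s × 1.03 = 22474.2 Mb
product demo: 9.300 Mbps × 470 s × 1.03 = 4502.1 Mb
Total: 312865.0 Mb = 39108.1 MB.
= 39.11 GB.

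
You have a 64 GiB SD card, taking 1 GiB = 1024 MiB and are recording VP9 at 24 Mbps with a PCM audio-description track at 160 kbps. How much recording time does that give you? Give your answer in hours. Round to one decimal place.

Audio: 160 kbps = 0.160 Mbps.
Total bitrate: 24 + 0.160 = 24.160 Mbps.
Capacity: 64 GiB = 549,756 Mb.
Recording time: 549,756 / 24.160 = 22,755 s ≈ 6.32 hours.

6.3 hours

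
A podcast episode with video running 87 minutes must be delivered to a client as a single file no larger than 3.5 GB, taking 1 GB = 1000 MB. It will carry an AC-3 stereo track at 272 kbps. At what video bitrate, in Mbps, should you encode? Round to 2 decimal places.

5.09 Mbps

Budget: 3.5 GB = 28000.0 Mb.
87 min = 5220 s
Total bitrate budget: 28000.0 Mb / 5220 s = 5.364 Mbps.
Audio: 272 kbps = 0.272 Mbps.
Video: 5.364 − 0.272 = 5.092 Mbps.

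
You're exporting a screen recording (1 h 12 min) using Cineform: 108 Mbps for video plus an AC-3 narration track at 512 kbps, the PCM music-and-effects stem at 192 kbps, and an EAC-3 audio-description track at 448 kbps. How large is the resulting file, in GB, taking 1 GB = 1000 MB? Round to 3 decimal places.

1 h 12 min = 72 min = 4320 s
Audio total: 512 + 192 + 448 = 1152 kbps = 1.152 Mbps.
Total bitrate: 108 + 1.152 = 109.152 Mbps.
Stream data: 109.152 Mbps × 4320 s = 471536.6 Mb.
471,537 Mb ÷ 8 = 58,942 MB → 58.94 GB.

58.942 GB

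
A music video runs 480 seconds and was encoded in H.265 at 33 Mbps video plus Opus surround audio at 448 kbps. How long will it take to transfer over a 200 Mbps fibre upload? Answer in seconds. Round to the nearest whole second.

80 seconds

Audio: 448 kbps = 0.448 Mbps.
Total bitrate: 33.448 Mbps.
File: 33.448 Mbps × 480 s = 16055.0 Mb.
At 200 Mbps: 16055.0 / 200 = 80.3 s ≈ 80.3 seconds.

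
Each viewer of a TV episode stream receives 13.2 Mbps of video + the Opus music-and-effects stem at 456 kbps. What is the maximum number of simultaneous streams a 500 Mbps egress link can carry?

36

Audio: 456 kbps = 0.456 Mbps.
Per-viewer media rate: 13.656 Mbps.
500 Mbps = 500.0 Mbps; 500.0 / 13.656 = 36.61 → 36 viewers.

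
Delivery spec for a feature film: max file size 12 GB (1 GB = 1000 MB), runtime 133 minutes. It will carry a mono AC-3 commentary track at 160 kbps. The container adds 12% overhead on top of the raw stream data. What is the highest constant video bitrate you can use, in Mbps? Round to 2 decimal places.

Budget: 12 GB = 96000.0 Mb.
Stream payload after overhead: 96000.0 / 1.12 = 85714.3 Mb.
133 min = 7980 s
Total bitrate budget: 85714.3 Mb / 7980 s = 10.741 Mbps.
Audio: 160 kbps = 0.160 Mbps.
Video: 10.741 − 0.160 = 10.581 Mbps.

10.58 Mbps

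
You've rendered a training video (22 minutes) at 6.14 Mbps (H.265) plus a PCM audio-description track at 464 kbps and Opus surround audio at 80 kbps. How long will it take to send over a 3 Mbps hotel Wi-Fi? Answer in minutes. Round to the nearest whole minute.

49 minutes

22 min = 1320 s
Audio total: 464 + 80 = 544 kbps = 0.544 Mbps.
Total bitrate: 6.684 Mbps.
File: 6.684 Mbps × 1320 s = 8822.9 Mb.
At 3 Mbps: 8822.9 / 3 = 2941.0 s ≈ 49 minutes.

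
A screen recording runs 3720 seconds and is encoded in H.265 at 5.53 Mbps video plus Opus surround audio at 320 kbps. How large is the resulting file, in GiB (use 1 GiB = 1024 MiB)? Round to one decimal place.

Audio: 320 kbps = 0.320 Mbps.
Total bitrate: 5.53 + 0.320 = 5.850 Mbps.
Stream data: 5.850 Mbps × 3720 s = 21762.0 Mb.
21,762 Mb = 2,720,250,000 bytes ÷ 1,073,741,824 = 2.533 GiB.

2.5 GiB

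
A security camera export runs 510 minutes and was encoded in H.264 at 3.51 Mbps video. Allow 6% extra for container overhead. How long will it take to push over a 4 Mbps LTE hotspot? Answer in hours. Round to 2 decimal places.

7.91 hours

510 min = 30600 s
File: 3.510 Mbps × 30600 s = 107406.0 Mb.
With 6% container overhead: ×1.06. → 113850.4 Mb.
At 4 Mbps: 113850.4 / 4 = 28462.6 s ≈ 7.91 hours.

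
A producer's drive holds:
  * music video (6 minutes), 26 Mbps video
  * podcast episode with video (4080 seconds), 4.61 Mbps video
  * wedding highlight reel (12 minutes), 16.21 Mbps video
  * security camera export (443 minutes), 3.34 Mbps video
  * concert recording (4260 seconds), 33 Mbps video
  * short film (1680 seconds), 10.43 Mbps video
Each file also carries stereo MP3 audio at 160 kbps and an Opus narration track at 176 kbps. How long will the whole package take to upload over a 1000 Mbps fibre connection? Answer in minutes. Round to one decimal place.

Audio total: 160 + 176 = 336 kbps = 0.336 Mbps.
music video: 26.336 Mbps × 360 s = 9481.0 Mb
podcast episode with video: 4.946 Mbps × 4080 s = 20179.7 Mb
wedding highlight reel: 16.546 Mbps × 720 s = 11913.1 Mb
security camera export: 3.676 Mbps × 26580 s = 97708.1 Mb
concert recording: 33.336 Mbps × 4260 s = 142011.4 Mb
short film: 10.766 Mbps × 1680 s = 18086.9 Mb
Total: 299380.1 Mb = 37422.5 MB.
At 1000 Mbps: 299380.1 / 1000 = 299 s ≈ 4.99 minutes.

5.0 minutes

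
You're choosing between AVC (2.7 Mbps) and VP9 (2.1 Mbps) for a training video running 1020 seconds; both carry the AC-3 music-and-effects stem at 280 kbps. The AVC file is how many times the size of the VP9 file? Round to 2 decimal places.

Audio: 280 kbps = 0.280 Mbps.
AVC: 2.980 Mbps × 1020 s = 3039.6 Mb = 379.950 MB.
VP9: 2.380 Mbps × 1020 s = 2427.6 Mb = 303.450 MB.
Ratio: 379.950 / 303.450 = 1.252.

1.25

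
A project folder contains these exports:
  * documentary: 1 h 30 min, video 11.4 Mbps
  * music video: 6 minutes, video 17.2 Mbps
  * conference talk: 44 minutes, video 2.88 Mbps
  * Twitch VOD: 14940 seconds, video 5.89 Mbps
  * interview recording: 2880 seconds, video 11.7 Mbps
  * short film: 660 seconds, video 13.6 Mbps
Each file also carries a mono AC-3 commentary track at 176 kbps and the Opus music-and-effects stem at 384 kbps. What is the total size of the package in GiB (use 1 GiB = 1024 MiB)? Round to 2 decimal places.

Audio total: 176 + 384 = 560 kbps = 0.560 Mbps.
documentary: 11.960 Mbps × 5400 s = 64584.0 Mb
music video: 17.760 Mbps × 360 s = 6393.6 Mb
conference talk: 3.440 Mbps × 2640 s = 9081.6 Mb
Twitch VOD: 6.450 Mbps × 14940 s = 96363.0 Mb
interview recording: 12.260 Mbps × 2880 s = 35308.8 Mb
short film: 14.160 Mbps × 660 s = 9345.6 Mb
Total: 221076.6 Mb = 27634.6 MB.
= 25.74 GiB.

25.74 GiB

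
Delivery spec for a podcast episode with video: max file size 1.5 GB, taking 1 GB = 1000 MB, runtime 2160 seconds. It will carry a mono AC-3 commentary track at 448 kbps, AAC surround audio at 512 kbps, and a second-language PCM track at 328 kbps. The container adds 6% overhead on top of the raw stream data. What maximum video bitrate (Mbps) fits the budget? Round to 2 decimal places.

3.95 Mbps

Budget: 1.5 GB = 12000.0 Mb.
Stream payload after overhead: 12000.0 / 1.06 = 11320.8 Mb.
Total bitrate budget: 11320.8 Mb / 2160 s = 5.241 Mbps.
Audio total: 448 + 512 + 328 = 1288 kbps = 1.288 Mbps.
Video: 5.241 − 1.288 = 3.953 Mbps.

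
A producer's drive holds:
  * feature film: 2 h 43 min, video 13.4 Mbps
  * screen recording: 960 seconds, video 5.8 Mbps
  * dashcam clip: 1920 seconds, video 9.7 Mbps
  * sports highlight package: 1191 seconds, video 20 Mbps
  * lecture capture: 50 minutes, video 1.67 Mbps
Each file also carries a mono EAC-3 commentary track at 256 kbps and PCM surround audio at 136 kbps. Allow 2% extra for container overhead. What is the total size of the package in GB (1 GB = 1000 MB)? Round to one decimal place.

Audio total: 256 + 136 = 392 kbps = 0.392 Mbps.
feature film: 13.792 Mbps × 9780 s × 1.02 = 137583.5 Mb
screen recording: 6.192 Mbps × 960 s × 1.02 = 6063.2 Mb
dashcam clip: 10.092 Mbps × 1920 s × 1.02 = 19764.2 Mb
sports highlight package: 20.392 Mbps × 1191 s × 1.02 = 24772.6 Mb
lecture capture: 2.062 Mbps × 3000 s × 1.02 = 6309.7 Mb
Total: 194493.2 Mb = 24311.6 MB.
= 24.31 GB.

24.3 GB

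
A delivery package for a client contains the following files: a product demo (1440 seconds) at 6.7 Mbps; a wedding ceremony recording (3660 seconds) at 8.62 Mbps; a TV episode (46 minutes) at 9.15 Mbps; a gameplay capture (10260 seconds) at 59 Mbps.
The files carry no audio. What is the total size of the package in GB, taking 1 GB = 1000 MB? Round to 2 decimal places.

83.97 GB

product demo: 6.700 Mbps × 1440 s = 9648.0 Mb
wedding ceremony recording: 8.620 Mbps × 3660 s = 31549.2 Mb
TV episode: 9.150 Mbps × 2760 s = 25254.0 Mb
gameplay capture: 59.000 Mbps × 10260 s = 605340.0 Mb
Total: 671791.2 Mb = 83973.9 MB.
= 83.97 GB.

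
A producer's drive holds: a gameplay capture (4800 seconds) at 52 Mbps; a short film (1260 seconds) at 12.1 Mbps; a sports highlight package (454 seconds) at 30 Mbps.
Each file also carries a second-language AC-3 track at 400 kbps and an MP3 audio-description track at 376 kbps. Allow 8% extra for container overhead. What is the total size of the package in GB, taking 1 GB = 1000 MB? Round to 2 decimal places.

38.28 GB

Audio total: 400 + 376 = 776 kbps = 0.776 Mbps.
gameplay capture: 52.776 Mbps × 4800 s × 1.08 = 273590.8 Mb
short film: 12.876 Mbps × 1260 s × 1.08 = 17521.7 Mb
sports highlight package: 30.776 Mbps × 454 s × 1.08 = 15090.1 Mb
Total: 306202.5 Mb = 38275.3 MB.
= 38.28 GB.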